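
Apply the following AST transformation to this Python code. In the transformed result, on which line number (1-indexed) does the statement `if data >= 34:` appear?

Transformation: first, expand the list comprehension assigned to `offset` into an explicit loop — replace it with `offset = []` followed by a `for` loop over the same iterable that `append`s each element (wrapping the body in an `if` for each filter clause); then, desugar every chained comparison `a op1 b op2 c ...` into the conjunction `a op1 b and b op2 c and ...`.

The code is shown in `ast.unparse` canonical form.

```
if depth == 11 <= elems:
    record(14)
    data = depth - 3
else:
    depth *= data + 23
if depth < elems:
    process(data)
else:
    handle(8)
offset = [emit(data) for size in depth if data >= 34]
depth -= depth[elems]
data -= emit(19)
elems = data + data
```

Transformed code:
if depth == 11 and 11 <= elems:
    record(14)
    data = depth - 3
else:
    depth *= data + 23
if depth < elems:
    process(data)
else:
    handle(8)
offset = []
for size in depth:
    if data >= 34:
        offset.append(emit(data))
depth -= depth[elems]
data -= emit(19)
elems = data + data

12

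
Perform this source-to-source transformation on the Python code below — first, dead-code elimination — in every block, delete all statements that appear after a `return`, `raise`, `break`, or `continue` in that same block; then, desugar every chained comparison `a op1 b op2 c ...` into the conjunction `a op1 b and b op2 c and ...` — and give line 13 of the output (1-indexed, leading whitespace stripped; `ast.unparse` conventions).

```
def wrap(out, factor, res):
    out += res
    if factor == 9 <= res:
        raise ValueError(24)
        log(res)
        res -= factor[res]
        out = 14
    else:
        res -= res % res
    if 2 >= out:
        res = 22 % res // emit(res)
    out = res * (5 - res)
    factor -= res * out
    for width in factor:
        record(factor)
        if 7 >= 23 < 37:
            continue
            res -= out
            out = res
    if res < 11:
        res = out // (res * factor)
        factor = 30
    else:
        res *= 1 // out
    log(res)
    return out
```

if 7 >= 23 and 23 < 37:

Transformed code:
def wrap(out, factor, res):
    out += res
    if factor == 9 and 9 <= res:
        raise ValueError(24)
    else:
        res -= res % res
    if 2 >= out:
        res = 22 % res // emit(res)
    out = res * (5 - res)
    factor -= res * out
    for width in factor:
        record(factor)
        if 7 >= 23 and 23 < 37:
            continue
    if res < 11:
        res = out // (res * factor)
        factor = 30
    else:
        res *= 1 // out
    log(res)
    return out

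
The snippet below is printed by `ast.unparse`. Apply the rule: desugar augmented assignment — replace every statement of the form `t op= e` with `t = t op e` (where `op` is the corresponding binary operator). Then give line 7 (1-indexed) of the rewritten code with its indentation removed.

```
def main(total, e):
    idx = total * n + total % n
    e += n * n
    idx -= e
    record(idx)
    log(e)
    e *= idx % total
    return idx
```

e = e * (idx % total)

Transformed code:
def main(total, e):
    idx = total * n + total % n
    e = e + n * n
    idx = idx - e
    record(idx)
    log(e)
    e = e * (idx % total)
    return idx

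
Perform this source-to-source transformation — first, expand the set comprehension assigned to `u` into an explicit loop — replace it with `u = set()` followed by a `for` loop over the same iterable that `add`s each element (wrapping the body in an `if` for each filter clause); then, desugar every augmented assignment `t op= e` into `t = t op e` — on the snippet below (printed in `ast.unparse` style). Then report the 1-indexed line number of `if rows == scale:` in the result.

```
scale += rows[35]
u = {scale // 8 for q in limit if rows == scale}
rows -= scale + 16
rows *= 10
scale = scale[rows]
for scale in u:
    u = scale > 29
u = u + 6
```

4

Transformed code:
scale = scale + rows[35]
u = set()
for q in limit:
    if rows == scale:
        u.add(scale // 8)
rows = rows - (scale + 16)
rows = rows * 10
scale = scale[rows]
for scale in u:
    u = scale > 29
u = u + 6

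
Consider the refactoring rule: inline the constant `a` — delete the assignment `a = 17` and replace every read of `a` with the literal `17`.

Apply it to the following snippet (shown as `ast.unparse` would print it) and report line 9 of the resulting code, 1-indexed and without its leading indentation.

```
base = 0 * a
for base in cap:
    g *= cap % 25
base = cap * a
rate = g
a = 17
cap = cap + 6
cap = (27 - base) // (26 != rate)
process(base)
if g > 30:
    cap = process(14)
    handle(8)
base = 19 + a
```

Transformed code:
base = 0 * 17
for base in cap:
    g *= cap % 25
base = cap * 17
rate = g
cap = cap + 6
cap = (27 - base) // (26 != rate)
process(base)
if g > 30:
    cap = process(14)
    handle(8)
base = 19 + 17

if g > 30:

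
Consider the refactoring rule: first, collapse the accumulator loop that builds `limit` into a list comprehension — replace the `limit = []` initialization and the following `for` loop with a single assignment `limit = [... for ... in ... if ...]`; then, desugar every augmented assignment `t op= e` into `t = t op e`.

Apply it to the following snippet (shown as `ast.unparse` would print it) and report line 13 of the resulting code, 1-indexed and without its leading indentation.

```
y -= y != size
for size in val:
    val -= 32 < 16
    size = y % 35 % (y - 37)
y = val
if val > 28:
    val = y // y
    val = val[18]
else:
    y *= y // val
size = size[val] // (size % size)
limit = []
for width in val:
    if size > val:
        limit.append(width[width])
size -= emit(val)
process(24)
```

Transformed code:
y = y - (y != size)
for size in val:
    val = val - (32 < 16)
    size = y % 35 % (y - 37)
y = val
if val > 28:
    val = y // y
    val = val[18]
else:
    y = y * (y // val)
size = size[val] // (size % size)
limit = [width[width] for width in val if size > val]
size = size - emit(val)
process(24)

size = size - emit(val)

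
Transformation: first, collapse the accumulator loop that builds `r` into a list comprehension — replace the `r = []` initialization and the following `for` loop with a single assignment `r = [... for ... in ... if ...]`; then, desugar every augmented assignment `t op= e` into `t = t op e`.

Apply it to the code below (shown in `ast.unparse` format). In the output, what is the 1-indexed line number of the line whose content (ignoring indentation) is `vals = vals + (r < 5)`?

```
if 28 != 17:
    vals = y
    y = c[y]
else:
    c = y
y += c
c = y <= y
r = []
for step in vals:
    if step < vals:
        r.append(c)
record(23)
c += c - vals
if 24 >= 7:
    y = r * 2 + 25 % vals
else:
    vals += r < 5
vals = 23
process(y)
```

14

Transformed code:
if 28 != 17:
    vals = y
    y = c[y]
else:
    c = y
y = y + c
c = y <= y
r = [c for step in vals if step < vals]
record(23)
c = c + (c - vals)
if 24 >= 7:
    y = r * 2 + 25 % vals
else:
    vals = vals + (r < 5)
vals = 23
process(y)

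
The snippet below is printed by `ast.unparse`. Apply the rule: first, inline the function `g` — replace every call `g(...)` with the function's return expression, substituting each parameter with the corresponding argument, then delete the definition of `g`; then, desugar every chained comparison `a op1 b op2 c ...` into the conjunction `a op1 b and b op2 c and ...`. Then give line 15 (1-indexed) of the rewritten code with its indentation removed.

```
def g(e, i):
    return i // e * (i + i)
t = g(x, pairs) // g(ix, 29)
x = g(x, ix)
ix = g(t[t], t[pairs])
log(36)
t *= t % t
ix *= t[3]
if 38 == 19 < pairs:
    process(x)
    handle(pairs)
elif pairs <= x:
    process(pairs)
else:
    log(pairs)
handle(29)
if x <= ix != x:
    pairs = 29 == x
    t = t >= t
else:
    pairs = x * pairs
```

Transformed code:
t = pairs // x * (pairs + pairs) // (29 // ix * (29 + 29))
x = ix // x * (ix + ix)
ix = t[pairs] // t[t] * (t[pairs] + t[pairs])
log(36)
t *= t % t
ix *= t[3]
if 38 == 19 and 19 < pairs:
    process(x)
    handle(pairs)
elif pairs <= x:
    process(pairs)
else:
    log(pairs)
handle(29)
if x <= ix and ix != x:
    pairs = 29 == x
    t = t >= t
else:
    pairs = x * pairs

if x <= ix and ix != x:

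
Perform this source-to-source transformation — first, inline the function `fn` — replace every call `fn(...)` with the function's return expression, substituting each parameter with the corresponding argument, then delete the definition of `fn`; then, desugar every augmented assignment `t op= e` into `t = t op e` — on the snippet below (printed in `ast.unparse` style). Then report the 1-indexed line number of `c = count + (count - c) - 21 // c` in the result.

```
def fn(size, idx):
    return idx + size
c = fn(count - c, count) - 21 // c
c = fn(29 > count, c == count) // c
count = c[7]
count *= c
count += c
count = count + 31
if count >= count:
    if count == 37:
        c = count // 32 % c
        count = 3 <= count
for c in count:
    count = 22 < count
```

1

Transformed code:
c = count + (count - c) - 21 // c
c = ((c == count) + (29 > count)) // c
count = c[7]
count = count * c
count = count + c
count = count + 31
if count >= count:
    if count == 37:
        c = count // 32 % c
        count = 3 <= count
for c in count:
    count = 22 < count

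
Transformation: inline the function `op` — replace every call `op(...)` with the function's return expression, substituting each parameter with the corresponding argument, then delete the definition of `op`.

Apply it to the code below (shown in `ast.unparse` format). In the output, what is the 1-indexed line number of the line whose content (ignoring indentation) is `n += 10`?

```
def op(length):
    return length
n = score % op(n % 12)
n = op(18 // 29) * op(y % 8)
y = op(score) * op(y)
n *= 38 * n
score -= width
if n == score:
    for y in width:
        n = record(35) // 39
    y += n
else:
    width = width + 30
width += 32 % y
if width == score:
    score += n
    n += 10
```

Transformed code:
n = score % (n % 12)
n = 18 // 29 * (y % 8)
y = score * y
n *= 38 * n
score -= width
if n == score:
    for y in width:
        n = record(35) // 39
    y += n
else:
    width = width + 30
width += 32 % y
if width == score:
    score += n
    n += 10

15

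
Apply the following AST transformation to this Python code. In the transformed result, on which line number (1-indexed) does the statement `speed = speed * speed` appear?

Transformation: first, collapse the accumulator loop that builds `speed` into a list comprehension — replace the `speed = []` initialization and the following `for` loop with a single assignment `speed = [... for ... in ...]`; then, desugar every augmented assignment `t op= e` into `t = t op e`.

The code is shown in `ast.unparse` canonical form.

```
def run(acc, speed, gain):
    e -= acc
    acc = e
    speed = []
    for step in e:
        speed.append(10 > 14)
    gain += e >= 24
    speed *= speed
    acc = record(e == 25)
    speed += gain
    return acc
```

Transformed code:
def run(acc, speed, gain):
    e = e - acc
    acc = e
    speed = [10 > 14 for step in e]
    gain = gain + (e >= 24)
    speed = speed * speed
    acc = record(e == 25)
    speed = speed + gain
    return acc

6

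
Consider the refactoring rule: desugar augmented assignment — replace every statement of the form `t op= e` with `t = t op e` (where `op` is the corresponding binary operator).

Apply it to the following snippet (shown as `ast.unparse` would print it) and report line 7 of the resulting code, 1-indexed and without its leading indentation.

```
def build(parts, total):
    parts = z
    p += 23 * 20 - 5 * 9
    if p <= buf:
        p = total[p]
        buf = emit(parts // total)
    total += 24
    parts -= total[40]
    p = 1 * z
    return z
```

total = total + 24

Transformed code:
def build(parts, total):
    parts = z
    p = p + (23 * 20 - 5 * 9)
    if p <= buf:
        p = total[p]
        buf = emit(parts // total)
    total = total + 24
    parts = parts - total[40]
    p = 1 * z
    return z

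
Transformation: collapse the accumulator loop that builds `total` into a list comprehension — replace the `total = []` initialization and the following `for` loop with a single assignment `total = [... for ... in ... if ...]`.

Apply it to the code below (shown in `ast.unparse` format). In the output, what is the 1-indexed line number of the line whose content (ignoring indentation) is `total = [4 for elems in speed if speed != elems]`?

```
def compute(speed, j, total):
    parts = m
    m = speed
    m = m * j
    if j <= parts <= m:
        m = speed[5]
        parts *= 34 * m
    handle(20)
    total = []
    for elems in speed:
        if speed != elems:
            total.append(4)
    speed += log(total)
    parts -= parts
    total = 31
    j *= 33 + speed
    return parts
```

Transformed code:
def compute(speed, j, total):
    parts = m
    m = speed
    m = m * j
    if j <= parts <= m:
        m = speed[5]
        parts *= 34 * m
    handle(20)
    total = [4 for elems in speed if speed != elems]
    speed += log(total)
    parts -= parts
    total = 31
    j *= 33 + speed
    return parts

9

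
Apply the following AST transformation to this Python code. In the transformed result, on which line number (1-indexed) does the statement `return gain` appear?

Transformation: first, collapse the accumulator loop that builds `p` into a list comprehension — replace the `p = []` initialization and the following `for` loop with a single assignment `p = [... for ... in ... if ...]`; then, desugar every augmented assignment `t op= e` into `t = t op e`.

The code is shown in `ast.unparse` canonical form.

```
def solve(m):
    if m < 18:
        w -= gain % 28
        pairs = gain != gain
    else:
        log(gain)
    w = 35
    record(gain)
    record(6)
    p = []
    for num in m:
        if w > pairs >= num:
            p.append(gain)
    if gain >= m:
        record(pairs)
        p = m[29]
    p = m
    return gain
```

Transformed code:
def solve(m):
    if m < 18:
        w = w - gain % 28
        pairs = gain != gain
    else:
        log(gain)
    w = 35
    record(gain)
    record(6)
    p = [gain for num in m if w > pairs >= num]
    if gain >= m:
        record(pairs)
        p = m[29]
    p = m
    return gain

15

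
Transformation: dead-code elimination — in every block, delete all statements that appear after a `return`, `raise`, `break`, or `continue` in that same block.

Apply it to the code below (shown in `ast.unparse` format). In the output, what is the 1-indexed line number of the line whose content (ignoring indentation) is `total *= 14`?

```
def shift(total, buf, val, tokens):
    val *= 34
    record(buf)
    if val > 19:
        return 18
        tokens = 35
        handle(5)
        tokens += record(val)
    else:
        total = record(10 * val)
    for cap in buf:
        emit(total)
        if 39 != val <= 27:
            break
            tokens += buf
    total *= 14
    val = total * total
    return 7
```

Transformed code:
def shift(total, buf, val, tokens):
    val *= 34
    record(buf)
    if val > 19:
        return 18
    else:
        total = record(10 * val)
    for cap in buf:
        emit(total)
        if 39 != val <= 27:
            break
    total *= 14
    val = total * total
    return 7

12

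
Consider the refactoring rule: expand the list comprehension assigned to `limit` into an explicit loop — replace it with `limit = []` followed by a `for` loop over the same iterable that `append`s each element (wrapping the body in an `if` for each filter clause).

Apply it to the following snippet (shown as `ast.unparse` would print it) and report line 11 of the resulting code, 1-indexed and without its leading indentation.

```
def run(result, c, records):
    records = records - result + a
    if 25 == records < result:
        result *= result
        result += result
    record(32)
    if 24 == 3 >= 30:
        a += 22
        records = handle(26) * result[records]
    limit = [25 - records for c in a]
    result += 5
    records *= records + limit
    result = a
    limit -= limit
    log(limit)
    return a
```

for c in a:

Transformed code:
def run(result, c, records):
    records = records - result + a
    if 25 == records < result:
        result *= result
        result += result
    record(32)
    if 24 == 3 >= 30:
        a += 22
        records = handle(26) * result[records]
    limit = []
    for c in a:
        limit.append(25 - records)
    result += 5
    records *= records + limit
    result = a
    limit -= limit
    log(limit)
    return a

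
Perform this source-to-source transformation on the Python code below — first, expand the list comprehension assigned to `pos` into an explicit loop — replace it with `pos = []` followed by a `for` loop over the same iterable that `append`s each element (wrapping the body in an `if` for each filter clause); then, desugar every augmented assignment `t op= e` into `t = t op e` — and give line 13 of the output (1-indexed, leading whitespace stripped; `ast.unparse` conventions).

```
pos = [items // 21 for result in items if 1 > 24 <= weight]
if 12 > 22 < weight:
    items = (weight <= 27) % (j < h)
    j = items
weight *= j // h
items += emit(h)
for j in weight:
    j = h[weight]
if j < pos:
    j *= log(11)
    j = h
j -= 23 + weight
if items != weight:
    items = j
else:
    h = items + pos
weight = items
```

j = j * log(11)

Transformed code:
pos = []
for result in items:
    if 1 > 24 <= weight:
        pos.append(items // 21)
if 12 > 22 < weight:
    items = (weight <= 27) % (j < h)
    j = items
weight = weight * (j // h)
items = items + emit(h)
for j in weight:
    j = h[weight]
if j < pos:
    j = j * log(11)
    j = h
j = j - (23 + weight)
if items != weight:
    items = j
else:
    h = items + pos
weight = items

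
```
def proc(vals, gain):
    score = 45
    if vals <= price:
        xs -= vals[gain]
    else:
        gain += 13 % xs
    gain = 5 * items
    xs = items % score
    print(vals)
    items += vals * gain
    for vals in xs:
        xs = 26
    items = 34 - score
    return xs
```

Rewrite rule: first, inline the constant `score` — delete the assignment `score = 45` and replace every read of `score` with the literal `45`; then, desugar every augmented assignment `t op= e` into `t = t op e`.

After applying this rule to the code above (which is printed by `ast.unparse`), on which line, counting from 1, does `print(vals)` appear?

8

Transformed code:
def proc(vals, gain):
    if vals <= price:
        xs = xs - vals[gain]
    else:
        gain = gain + 13 % xs
    gain = 5 * items
    xs = items % 45
    print(vals)
    items = items + vals * gain
    for vals in xs:
        xs = 26
    items = 34 - 45
    return xs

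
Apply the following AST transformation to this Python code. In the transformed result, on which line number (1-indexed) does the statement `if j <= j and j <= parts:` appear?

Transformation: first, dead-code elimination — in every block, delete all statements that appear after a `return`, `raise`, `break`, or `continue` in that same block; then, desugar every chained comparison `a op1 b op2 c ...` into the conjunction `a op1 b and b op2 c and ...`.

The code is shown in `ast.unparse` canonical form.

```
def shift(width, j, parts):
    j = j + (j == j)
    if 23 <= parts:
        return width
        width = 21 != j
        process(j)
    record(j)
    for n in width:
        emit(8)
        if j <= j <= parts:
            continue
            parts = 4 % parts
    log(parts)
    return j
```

8

Transformed code:
def shift(width, j, parts):
    j = j + (j == j)
    if 23 <= parts:
        return width
    record(j)
    for n in width:
        emit(8)
        if j <= j and j <= parts:
            continue
    log(parts)
    return j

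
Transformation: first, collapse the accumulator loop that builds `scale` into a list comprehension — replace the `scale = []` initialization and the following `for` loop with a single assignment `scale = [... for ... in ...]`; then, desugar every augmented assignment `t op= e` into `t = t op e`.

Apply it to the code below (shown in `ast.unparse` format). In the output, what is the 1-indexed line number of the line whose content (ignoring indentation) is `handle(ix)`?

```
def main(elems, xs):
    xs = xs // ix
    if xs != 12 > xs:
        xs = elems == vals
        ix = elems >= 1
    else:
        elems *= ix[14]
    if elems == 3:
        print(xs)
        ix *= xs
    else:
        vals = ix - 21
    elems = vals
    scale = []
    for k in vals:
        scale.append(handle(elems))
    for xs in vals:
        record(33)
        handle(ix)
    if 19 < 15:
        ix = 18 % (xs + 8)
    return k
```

Transformed code:
def main(elems, xs):
    xs = xs // ix
    if xs != 12 > xs:
        xs = elems == vals
        ix = elems >= 1
    else:
        elems = elems * ix[14]
    if elems == 3:
        print(xs)
        ix = ix * xs
    else:
        vals = ix - 21
    elems = vals
    scale = [handle(elems) for k in vals]
    for xs in vals:
        record(33)
        handle(ix)
    if 19 < 15:
        ix = 18 % (xs + 8)
    return k

17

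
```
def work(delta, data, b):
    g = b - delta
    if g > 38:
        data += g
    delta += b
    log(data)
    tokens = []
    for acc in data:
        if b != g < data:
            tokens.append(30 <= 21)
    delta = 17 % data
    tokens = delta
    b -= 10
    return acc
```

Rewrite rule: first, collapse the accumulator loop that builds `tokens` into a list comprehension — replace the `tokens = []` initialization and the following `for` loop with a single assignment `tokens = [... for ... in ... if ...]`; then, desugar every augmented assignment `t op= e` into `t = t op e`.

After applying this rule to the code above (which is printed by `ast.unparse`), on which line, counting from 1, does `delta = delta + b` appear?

5

Transformed code:
def work(delta, data, b):
    g = b - delta
    if g > 38:
        data = data + g
    delta = delta + b
    log(data)
    tokens = [30 <= 21 for acc in data if b != g < data]
    delta = 17 % data
    tokens = delta
    b = b - 10
    return acc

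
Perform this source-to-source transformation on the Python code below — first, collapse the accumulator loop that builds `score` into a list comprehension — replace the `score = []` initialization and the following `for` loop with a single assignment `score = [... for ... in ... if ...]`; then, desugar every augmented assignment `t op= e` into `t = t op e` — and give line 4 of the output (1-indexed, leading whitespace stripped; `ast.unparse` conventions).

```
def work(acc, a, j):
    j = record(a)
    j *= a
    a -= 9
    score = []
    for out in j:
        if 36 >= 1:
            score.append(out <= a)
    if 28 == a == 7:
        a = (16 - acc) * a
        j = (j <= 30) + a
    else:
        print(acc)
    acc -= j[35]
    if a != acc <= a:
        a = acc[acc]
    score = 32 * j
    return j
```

Transformed code:
def work(acc, a, j):
    j = record(a)
    j = j * a
    a = a - 9
    score = [out <= a for out in j if 36 >= 1]
    if 28 == a == 7:
        a = (16 - acc) * a
        j = (j <= 30) + a
    else:
        print(acc)
    acc = acc - j[35]
    if a != acc <= a:
        a = acc[acc]
    score = 32 * j
    return j

a = a - 9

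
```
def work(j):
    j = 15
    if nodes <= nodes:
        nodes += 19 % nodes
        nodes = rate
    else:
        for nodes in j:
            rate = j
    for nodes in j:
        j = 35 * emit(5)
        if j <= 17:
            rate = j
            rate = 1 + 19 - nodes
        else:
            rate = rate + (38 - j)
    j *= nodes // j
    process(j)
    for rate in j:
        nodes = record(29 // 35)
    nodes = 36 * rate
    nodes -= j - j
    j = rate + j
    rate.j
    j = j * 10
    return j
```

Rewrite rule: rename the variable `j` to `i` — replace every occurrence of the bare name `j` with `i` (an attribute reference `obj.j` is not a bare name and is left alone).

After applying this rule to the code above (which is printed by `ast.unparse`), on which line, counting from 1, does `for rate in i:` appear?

18

Transformed code:
def work(i):
    i = 15
    if nodes <= nodes:
        nodes += 19 % nodes
        nodes = rate
    else:
        for nodes in i:
            rate = i
    for nodes in i:
        i = 35 * emit(5)
        if i <= 17:
            rate = i
            rate = 1 + 19 - nodes
        else:
            rate = rate + (38 - i)
    i *= nodes // i
    process(i)
    for rate in i:
        nodes = record(29 // 35)
    nodes = 36 * rate
    nodes -= i - i
    i = rate + i
    rate.j
    i = i * 10
    return i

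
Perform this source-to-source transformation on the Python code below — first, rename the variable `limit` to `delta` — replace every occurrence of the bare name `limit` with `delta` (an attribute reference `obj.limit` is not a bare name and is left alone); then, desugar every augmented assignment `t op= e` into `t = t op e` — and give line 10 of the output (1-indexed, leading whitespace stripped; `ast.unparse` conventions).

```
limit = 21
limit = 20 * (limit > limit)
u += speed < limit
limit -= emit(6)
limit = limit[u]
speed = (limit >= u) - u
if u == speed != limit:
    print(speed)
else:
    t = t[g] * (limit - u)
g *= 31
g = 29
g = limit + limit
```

Transformed code:
delta = 21
delta = 20 * (delta > delta)
u = u + (speed < delta)
delta = delta - emit(6)
delta = delta[u]
speed = (delta >= u) - u
if u == speed != delta:
    print(speed)
else:
    t = t[g] * (delta - u)
g = g * 31
g = 29
g = delta + delta

t = t[g] * (delta - u)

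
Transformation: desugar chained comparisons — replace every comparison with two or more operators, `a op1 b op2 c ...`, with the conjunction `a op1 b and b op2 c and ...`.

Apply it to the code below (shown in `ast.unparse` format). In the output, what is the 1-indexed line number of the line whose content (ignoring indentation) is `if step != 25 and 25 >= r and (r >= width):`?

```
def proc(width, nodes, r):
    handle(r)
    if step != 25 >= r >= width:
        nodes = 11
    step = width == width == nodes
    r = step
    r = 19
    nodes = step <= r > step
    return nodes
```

3

Transformed code:
def proc(width, nodes, r):
    handle(r)
    if step != 25 and 25 >= r and (r >= width):
        nodes = 11
    step = width == width and width == nodes
    r = step
    r = 19
    nodes = step <= r and r > step
    return nodes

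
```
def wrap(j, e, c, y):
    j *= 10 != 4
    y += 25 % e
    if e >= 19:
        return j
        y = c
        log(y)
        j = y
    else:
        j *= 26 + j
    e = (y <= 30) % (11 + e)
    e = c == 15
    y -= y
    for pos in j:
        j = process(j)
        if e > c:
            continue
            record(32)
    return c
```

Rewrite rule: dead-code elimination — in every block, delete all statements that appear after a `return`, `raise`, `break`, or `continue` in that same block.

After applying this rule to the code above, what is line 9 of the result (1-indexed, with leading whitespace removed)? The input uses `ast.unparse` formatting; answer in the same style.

Transformed code:
def wrap(j, e, c, y):
    j *= 10 != 4
    y += 25 % e
    if e >= 19:
        return j
    else:
        j *= 26 + j
    e = (y <= 30) % (11 + e)
    e = c == 15
    y -= y
    for pos in j:
        j = process(j)
        if e > c:
            continue
    return c

e = c == 15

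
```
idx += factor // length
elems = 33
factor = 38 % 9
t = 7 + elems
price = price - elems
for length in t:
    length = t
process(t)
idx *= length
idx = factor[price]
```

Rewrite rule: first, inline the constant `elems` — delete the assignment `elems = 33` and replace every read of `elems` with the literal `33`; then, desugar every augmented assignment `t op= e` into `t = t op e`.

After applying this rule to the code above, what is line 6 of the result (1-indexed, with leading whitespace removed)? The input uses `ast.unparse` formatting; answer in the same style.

Transformed code:
idx = idx + factor // length
factor = 38 % 9
t = 7 + 33
price = price - 33
for length in t:
    length = t
process(t)
idx = idx * length
idx = factor[price]

length = t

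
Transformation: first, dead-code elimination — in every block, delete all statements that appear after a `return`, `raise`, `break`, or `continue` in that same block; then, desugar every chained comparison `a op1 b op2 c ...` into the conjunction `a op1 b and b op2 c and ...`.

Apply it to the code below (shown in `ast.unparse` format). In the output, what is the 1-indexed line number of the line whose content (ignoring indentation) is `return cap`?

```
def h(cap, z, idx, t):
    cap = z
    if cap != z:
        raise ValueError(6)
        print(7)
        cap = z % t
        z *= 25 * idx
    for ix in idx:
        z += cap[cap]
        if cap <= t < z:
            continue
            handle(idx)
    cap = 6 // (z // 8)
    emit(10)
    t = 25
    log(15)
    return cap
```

13

Transformed code:
def h(cap, z, idx, t):
    cap = z
    if cap != z:
        raise ValueError(6)
    for ix in idx:
        z += cap[cap]
        if cap <= t and t < z:
            continue
    cap = 6 // (z // 8)
    emit(10)
    t = 25
    log(15)
    return cap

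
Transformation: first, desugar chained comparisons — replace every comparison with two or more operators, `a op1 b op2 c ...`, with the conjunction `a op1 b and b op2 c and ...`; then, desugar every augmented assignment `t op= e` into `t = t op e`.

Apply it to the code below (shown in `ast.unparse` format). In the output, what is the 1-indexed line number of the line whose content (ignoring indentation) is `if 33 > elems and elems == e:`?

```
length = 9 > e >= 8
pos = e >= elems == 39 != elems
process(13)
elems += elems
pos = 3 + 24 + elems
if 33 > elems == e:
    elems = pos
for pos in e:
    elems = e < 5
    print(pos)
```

6

Transformed code:
length = 9 > e and e >= 8
pos = e >= elems and elems == 39 and (39 != elems)
process(13)
elems = elems + elems
pos = 3 + 24 + elems
if 33 > elems and elems == e:
    elems = pos
for pos in e:
    elems = e < 5
    print(pos)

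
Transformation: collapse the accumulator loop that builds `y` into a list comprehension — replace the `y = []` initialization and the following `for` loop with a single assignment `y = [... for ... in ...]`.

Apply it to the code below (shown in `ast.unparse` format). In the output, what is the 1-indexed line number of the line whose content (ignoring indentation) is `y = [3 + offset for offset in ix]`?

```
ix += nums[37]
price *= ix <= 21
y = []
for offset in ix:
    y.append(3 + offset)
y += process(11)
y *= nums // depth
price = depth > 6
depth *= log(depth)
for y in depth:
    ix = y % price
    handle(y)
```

3

Transformed code:
ix += nums[37]
price *= ix <= 21
y = [3 + offset for offset in ix]
y += process(11)
y *= nums // depth
price = depth > 6
depth *= log(depth)
for y in depth:
    ix = y % price
    handle(y)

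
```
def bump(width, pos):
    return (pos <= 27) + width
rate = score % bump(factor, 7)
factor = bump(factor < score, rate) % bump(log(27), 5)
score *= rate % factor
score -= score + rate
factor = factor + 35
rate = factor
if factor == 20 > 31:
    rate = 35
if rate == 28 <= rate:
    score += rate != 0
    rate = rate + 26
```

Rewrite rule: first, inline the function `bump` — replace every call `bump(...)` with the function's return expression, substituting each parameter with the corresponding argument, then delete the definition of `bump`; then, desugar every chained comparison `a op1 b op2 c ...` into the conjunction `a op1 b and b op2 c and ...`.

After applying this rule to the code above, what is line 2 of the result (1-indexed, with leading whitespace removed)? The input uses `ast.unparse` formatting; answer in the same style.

factor = ((rate <= 27) + (factor < score)) % ((5 <= 27) + log(27))

Transformed code:
rate = score % ((7 <= 27) + factor)
factor = ((rate <= 27) + (factor < score)) % ((5 <= 27) + log(27))
score *= rate % factor
score -= score + rate
factor = factor + 35
rate = factor
if factor == 20 and 20 > 31:
    rate = 35
if rate == 28 and 28 <= rate:
    score += rate != 0
    rate = rate + 26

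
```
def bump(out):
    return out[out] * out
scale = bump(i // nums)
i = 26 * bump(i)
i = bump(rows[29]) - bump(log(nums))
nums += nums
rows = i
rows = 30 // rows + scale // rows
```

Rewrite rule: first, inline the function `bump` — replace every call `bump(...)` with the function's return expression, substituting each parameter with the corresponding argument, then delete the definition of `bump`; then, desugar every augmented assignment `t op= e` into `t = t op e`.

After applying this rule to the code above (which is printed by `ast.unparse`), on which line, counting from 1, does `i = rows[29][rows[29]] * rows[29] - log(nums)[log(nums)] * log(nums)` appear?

3

Transformed code:
scale = (i // nums)[i // nums] * (i // nums)
i = 26 * (i[i] * i)
i = rows[29][rows[29]] * rows[29] - log(nums)[log(nums)] * log(nums)
nums = nums + nums
rows = i
rows = 30 // rows + scale // rows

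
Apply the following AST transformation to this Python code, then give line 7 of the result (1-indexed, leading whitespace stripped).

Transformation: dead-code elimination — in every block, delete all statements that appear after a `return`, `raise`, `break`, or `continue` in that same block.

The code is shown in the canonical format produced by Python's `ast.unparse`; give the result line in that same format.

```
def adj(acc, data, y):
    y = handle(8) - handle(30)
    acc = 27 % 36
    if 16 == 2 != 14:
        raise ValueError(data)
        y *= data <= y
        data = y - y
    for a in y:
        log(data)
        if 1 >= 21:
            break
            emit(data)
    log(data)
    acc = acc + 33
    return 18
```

log(data)

Transformed code:
def adj(acc, data, y):
    y = handle(8) - handle(30)
    acc = 27 % 36
    if 16 == 2 != 14:
        raise ValueError(data)
    for a in y:
        log(data)
        if 1 >= 21:
            break
    log(data)
    acc = acc + 33
    return 18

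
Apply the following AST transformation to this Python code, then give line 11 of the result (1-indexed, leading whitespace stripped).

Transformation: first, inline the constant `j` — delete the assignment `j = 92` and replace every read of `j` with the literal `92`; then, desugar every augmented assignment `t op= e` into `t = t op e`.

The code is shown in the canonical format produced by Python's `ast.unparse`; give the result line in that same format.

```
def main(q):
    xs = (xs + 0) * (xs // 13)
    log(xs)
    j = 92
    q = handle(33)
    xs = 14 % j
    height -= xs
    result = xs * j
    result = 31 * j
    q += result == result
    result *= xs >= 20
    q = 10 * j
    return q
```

Transformed code:
def main(q):
    xs = (xs + 0) * (xs // 13)
    log(xs)
    q = handle(33)
    xs = 14 % 92
    height = height - xs
    result = xs * 92
    result = 31 * 92
    q = q + (result == result)
    result = result * (xs >= 20)
    q = 10 * 92
    return q

q = 10 * 92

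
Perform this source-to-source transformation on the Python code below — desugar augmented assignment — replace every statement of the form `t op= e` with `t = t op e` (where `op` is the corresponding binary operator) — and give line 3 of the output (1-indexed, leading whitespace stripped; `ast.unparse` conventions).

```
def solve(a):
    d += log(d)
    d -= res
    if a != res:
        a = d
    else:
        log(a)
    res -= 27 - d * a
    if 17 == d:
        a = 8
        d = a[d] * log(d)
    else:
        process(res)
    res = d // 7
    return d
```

Transformed code:
def solve(a):
    d = d + log(d)
    d = d - res
    if a != res:
        a = d
    else:
        log(a)
    res = res - (27 - d * a)
    if 17 == d:
        a = 8
        d = a[d] * log(d)
    else:
        process(res)
    res = d // 7
    return d

d = d - res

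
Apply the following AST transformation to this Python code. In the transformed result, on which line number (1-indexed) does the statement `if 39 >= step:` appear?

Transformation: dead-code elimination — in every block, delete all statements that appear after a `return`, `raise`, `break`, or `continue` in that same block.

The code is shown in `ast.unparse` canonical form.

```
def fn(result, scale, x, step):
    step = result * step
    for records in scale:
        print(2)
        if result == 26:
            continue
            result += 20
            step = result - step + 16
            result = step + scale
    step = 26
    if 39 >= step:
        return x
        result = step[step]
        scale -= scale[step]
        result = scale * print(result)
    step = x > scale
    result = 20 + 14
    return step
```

Transformed code:
def fn(result, scale, x, step):
    step = result * step
    for records in scale:
        print(2)
        if result == 26:
            continue
    step = 26
    if 39 >= step:
        return x
    step = x > scale
    result = 20 + 14
    return step

8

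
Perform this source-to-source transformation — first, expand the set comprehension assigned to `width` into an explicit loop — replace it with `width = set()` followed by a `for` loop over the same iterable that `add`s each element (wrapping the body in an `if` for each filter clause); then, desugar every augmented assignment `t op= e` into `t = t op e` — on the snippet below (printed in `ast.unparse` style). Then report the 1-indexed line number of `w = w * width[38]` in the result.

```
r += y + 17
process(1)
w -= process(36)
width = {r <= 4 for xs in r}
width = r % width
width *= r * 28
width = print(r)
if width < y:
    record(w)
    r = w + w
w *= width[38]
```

Transformed code:
r = r + (y + 17)
process(1)
w = w - process(36)
width = set()
for xs in r:
    width.add(r <= 4)
width = r % width
width = width * (r * 28)
width = print(r)
if width < y:
    record(w)
    r = w + w
w = w * width[38]

13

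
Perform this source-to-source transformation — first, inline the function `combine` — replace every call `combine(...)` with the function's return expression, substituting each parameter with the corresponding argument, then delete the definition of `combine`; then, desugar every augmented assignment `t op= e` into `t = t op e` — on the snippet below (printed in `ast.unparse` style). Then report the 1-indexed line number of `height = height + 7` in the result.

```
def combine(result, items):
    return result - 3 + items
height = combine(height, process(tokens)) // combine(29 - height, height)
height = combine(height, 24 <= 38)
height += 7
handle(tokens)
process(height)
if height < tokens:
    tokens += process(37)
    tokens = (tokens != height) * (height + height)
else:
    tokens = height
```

Transformed code:
height = (height - 3 + process(tokens)) // (29 - height - 3 + height)
height = height - 3 + (24 <= 38)
height = height + 7
handle(tokens)
process(height)
if height < tokens:
    tokens = tokens + process(37)
    tokens = (tokens != height) * (height + height)
else:
    tokens = height

3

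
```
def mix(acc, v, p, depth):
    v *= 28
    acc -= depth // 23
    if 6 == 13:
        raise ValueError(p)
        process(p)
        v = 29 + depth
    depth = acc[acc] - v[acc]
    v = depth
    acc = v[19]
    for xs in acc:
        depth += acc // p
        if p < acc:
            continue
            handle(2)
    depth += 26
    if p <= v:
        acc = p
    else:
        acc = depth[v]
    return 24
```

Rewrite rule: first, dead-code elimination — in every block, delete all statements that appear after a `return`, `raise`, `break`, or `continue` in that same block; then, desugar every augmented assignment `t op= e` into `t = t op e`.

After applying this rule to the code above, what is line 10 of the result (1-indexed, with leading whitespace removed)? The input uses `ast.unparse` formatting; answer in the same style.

Transformed code:
def mix(acc, v, p, depth):
    v = v * 28
    acc = acc - depth // 23
    if 6 == 13:
        raise ValueError(p)
    depth = acc[acc] - v[acc]
    v = depth
    acc = v[19]
    for xs in acc:
        depth = depth + acc // p
        if p < acc:
            continue
    depth = depth + 26
    if p <= v:
        acc = p
    else:
        acc = depth[v]
    return 24

depth = depth + acc // p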